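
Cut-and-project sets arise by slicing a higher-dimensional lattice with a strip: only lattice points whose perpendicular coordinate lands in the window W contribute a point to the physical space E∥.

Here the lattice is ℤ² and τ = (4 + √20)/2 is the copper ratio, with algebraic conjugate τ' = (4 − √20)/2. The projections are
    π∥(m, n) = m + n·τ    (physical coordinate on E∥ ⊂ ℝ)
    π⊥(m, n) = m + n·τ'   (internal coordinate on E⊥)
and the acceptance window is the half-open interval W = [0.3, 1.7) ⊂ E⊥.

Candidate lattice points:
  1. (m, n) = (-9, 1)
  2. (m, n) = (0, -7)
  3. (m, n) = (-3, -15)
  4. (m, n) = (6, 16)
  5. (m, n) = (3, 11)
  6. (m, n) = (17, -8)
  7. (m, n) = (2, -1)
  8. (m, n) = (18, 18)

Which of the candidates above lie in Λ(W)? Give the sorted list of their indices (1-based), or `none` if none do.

Compute τ' = (4−√20)/2 = -0.236068, so π⊥(m,n) = m -0.236068·n.
#1 (-9,1): internal coord -9 + (1)·τ' = -9.236068; -9.236068 ∉ [0.3, 1.7) → out
#2 (0,-7): internal coord 0 + (-7)·τ' = +1.652476; +1.652476 ∈ [0.3, 1.7) → IN Λ
#3 (-3,-15): internal coord -3 + (-15)·τ' = +0.541020; +0.541020 ∈ [0.3, 1.7) → IN Λ
#4 (6,16): internal coord 6 + (16)·τ' = +2.222912; +2.222912 ∉ [0.3, 1.7) → out
#5 (3,11): internal coord 3 + (11)·τ' = +0.403252; +0.403252 ∈ [0.3, 1.7) → IN Λ
#6 (17,-8): internal coord 17 + (-8)·τ' = +18.888544; +18.888544 ∉ [0.3, 1.7) → out
#7 (2,-1): internal coord 2 + (-1)·τ' = +2.236068; +2.236068 ∉ [0.3, 1.7) → out
#8 (18,18): internal coord 18 + (18)·τ' = +13.750776; +13.750776 ∉ [0.3, 1.7) → out

2, 3, 5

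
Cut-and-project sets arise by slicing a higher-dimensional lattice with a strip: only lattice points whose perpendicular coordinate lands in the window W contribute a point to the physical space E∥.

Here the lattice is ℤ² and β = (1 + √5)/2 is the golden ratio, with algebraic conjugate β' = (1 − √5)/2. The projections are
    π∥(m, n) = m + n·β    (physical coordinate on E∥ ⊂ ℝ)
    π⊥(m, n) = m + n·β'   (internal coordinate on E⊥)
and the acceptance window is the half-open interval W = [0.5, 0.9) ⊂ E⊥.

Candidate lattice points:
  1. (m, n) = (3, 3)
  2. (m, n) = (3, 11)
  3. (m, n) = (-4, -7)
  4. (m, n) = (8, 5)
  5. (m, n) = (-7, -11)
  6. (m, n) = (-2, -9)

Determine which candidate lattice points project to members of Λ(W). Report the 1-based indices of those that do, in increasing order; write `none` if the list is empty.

Compute β' = (1−√5)/2 = -0.61803, so π⊥(m,n) = m -0.61803·n.
candidate 1: (m,n)=(3,3) → π∥ = 3+3·β ≈ 7.85410, π⊥ = 3+3·β' ≈ 1.14590 ∉ [0.5, 0.9) ⇒ out
candidate 2: (m,n)=(3,11) → π∥ = 3+11·β ≈ 20.79837, π⊥ = 3+11·β' ≈ -3.79837 ∉ [0.5, 0.9) ⇒ out
candidate 3: (m,n)=(-4,-7) → π∥ = -4-7·β ≈ -15.32624, π⊥ = -4-7·β' ≈ 0.32624 ∉ [0.5, 0.9) ⇒ out
candidate 4: (m,n)=(8,5) → π∥ = 8+5·β ≈ 16.09017, π⊥ = 8+5·β' ≈ 4.90983 ∉ [0.5, 0.9) ⇒ out
candidate 5: (m,n)=(-7,-11) → π∥ = -7-11·β ≈ -24.79837, π⊥ = -7-11·β' ≈ -0.20163 ∉ [0.5, 0.9) ⇒ out
candidate 6: (m,n)=(-2,-9) → π∥ = -2-9·β ≈ -16.56231, π⊥ = -2-9·β' ≈ 3.56231 ∉ [0.5, 0.9) ⇒ out

none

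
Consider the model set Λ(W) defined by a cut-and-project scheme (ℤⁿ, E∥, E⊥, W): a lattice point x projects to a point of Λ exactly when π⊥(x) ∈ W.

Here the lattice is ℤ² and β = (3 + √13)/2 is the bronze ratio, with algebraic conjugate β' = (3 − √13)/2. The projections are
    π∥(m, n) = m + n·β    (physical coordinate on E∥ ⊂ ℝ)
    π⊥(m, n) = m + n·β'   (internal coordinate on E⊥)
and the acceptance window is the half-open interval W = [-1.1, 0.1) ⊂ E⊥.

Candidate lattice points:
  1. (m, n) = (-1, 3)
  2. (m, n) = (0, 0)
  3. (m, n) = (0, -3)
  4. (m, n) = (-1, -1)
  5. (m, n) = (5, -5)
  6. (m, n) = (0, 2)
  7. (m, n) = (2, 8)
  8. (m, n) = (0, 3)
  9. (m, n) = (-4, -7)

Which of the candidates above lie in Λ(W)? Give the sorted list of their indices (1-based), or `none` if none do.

2, 4, 6, 7, 8

Numerically β ≈ 3.302776 and β' = −1/β ≈ -0.302776.
[1] lift (-1,3): star map gives -1.908327; window check -1.1 ≤ -1.908327 < 0.1 is false → out
[2] lift (0,0): star map gives 0.000000; window check -1.1 ≤ 0.000000 < 0.1 is true → IN Λ
[3] lift (0,-3): star map gives 0.908327; window check -1.1 ≤ 0.908327 < 0.1 is false → out
[4] lift (-1,-1): star map gives -0.697224; window check -1.1 ≤ -0.697224 < 0.1 is true → IN Λ
[5] lift (5,-5): star map gives 6.513878; window check -1.1 ≤ 6.513878 < 0.1 is false → out
[6] lift (0,2): star map gives -0.605551; window check -1.1 ≤ -0.605551 < 0.1 is true → IN Λ
[7] lift (2,8): star map gives -0.422205; window check -1.1 ≤ -0.422205 < 0.1 is true → IN Λ
[8] lift (0,3): star map gives -0.908327; window check -1.1 ≤ -0.908327 < 0.1 is true → IN Λ
[9] lift (-4,-7): star map gives -1.880571; window check -1.1 ≤ -1.880571 < 0.1 is false → out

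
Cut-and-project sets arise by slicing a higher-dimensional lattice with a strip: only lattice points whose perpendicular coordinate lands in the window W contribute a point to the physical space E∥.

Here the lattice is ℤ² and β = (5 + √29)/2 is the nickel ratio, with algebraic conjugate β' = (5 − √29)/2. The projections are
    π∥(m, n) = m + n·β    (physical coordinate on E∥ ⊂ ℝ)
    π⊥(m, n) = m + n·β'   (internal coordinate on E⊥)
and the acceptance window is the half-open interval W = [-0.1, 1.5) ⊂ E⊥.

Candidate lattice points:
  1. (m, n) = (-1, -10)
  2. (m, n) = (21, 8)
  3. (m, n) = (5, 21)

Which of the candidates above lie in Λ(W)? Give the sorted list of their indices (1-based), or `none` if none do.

Numerically β ≈ 5.19258 and β' = −1/β ≈ -0.19258.
candidate 1: (m,n)=(-1,-10) → π∥ = -1-10·β ≈ -52.92582, π⊥ = -1-10·β' ≈ 0.92582 ∈ [-0.1, 1.5) ⇒ IN Λ
candidate 2: (m,n)=(21,8) → π∥ = 21+8·β ≈ 62.54066, π⊥ = 21+8·β' ≈ 19.45934 ∉ [-0.1, 1.5) ⇒ out
candidate 3: (m,n)=(5,21) → π∥ = 5+21·β ≈ 114.04423, π⊥ = 5+21·β' ≈ 0.95577 ∈ [-0.1, 1.5) ⇒ IN Λ

1, 3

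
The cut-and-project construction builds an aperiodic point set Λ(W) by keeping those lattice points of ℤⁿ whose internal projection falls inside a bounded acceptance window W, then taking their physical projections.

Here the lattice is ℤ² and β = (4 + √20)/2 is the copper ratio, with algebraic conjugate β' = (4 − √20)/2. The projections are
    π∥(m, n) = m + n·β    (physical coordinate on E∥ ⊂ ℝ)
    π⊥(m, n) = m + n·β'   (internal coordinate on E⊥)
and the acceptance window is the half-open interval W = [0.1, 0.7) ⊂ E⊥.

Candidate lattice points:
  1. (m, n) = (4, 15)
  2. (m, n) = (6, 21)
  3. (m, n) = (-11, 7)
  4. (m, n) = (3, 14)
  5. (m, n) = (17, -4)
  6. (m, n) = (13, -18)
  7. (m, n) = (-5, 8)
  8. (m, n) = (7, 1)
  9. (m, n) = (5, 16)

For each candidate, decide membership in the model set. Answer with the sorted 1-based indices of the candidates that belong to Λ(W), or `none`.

Numerically β ≈ 4.23607 and β' = −1/β ≈ -0.23607.
#1 (4,15): internal coord 4 + (15)·β' = +0.45898; +0.45898 ∈ [0.1, 0.7) → IN Λ
#2 (6,21): internal coord 6 + (21)·β' = +1.04257; +1.04257 ∉ [0.1, 0.7) → out
#3 (-11,7): internal coord -11 + (7)·β' = -12.65248; -12.65248 ∉ [0.1, 0.7) → out
#4 (3,14): internal coord 3 + (14)·β' = -0.30495; -0.30495 ∉ [0.1, 0.7) → out
#5 (17,-4): internal coord 17 + (-4)·β' = +17.94427; +17.94427 ∉ [0.1, 0.7) → out
#6 (13,-18): internal coord 13 + (-18)·β' = +17.24922; +17.24922 ∉ [0.1, 0.7) → out
#7 (-5,8): internal coord -5 + (8)·β' = -6.88854; -6.88854 ∉ [0.1, 0.7) → out
#8 (7,1): internal coord 7 + (1)·β' = +6.76393; +6.76393 ∉ [0.1, 0.7) → out
#9 (5,16): internal coord 5 + (16)·β' = +1.22291; +1.22291 ∉ [0.1, 0.7) → out

1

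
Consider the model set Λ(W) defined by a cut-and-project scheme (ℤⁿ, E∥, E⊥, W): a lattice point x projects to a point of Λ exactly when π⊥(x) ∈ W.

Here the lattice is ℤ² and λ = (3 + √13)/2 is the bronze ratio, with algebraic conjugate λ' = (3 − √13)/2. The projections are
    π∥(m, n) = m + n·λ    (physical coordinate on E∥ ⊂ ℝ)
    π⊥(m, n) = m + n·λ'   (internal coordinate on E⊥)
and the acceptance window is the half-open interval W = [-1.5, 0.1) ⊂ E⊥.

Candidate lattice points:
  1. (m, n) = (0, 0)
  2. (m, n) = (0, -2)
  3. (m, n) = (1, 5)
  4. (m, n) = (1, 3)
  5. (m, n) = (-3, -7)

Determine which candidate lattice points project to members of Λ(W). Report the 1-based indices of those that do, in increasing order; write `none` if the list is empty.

1, 3, 4, 5

Numerically λ ≈ 3.30278 and λ' = −1/λ ≈ -0.30278.
#1 (0,0): internal coord 0 + (0)·λ' = +0.00000; +0.00000 ∈ [-1.5, 0.1) → IN Λ
#2 (0,-2): internal coord 0 + (-2)·λ' = +0.60555; +0.60555 ∉ [-1.5, 0.1) → out
#3 (1,5): internal coord 1 + (5)·λ' = -0.51388; -0.51388 ∈ [-1.5, 0.1) → IN Λ
#4 (1,3): internal coord 1 + (3)·λ' = +0.09167; +0.09167 ∈ [-1.5, 0.1) → IN Λ
#5 (-3,-7): internal coord -3 + (-7)·λ' = -0.88057; -0.88057 ∈ [-1.5, 0.1) → IN Λ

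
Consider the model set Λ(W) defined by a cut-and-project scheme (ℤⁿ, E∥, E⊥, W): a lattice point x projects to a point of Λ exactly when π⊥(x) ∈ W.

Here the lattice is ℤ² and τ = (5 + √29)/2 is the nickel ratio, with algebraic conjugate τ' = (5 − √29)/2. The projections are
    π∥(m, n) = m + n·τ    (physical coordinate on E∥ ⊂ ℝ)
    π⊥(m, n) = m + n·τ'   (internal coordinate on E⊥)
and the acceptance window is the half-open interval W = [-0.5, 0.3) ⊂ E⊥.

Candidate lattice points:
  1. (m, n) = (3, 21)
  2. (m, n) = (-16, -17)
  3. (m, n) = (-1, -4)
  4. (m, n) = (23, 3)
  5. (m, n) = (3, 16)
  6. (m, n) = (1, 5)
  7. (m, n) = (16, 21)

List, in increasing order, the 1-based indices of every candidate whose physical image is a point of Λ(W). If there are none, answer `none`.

3, 5, 6

Numerically τ ≈ 5.1926 and τ' = −1/τ ≈ -0.1926.
#1 (3,21): internal coord 3 + (21)·τ' = -1.0442; -1.0442 ∉ [-0.5, 0.3) → out
#2 (-16,-17): internal coord -16 + (-17)·τ' = -12.7261; -12.7261 ∉ [-0.5, 0.3) → out
#3 (-1,-4): internal coord -1 + (-4)·τ' = -0.2297; -0.2297 ∈ [-0.5, 0.3) → IN Λ
#4 (23,3): internal coord 23 + (3)·τ' = +22.4223; +22.4223 ∉ [-0.5, 0.3) → out
#5 (3,16): internal coord 3 + (16)·τ' = -0.0813; -0.0813 ∈ [-0.5, 0.3) → IN Λ
#6 (1,5): internal coord 1 + (5)·τ' = +0.0371; +0.0371 ∈ [-0.5, 0.3) → IN Λ
#7 (16,21): internal coord 16 + (21)·τ' = +11.9558; +11.9558 ∉ [-0.5, 0.3) → out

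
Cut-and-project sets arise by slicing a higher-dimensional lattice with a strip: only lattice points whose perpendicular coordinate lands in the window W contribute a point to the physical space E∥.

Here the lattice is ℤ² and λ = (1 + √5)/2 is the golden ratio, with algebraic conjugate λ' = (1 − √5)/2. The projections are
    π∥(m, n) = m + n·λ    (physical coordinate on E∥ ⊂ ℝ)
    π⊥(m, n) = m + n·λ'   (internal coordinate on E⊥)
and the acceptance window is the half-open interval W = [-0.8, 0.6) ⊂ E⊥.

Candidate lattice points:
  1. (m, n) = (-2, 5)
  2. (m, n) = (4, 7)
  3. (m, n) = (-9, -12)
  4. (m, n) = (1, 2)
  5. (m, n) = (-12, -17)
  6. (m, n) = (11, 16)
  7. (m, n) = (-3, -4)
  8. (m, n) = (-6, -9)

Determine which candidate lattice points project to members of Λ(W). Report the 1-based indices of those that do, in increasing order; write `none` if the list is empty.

Numerically λ ≈ 1.6180 and λ' = −1/λ ≈ -0.6180.
candidate 1: (m,n)=(-2,5) → π∥ = -2+5·λ ≈ 6.0902, π⊥ = -2+5·λ' ≈ -5.0902 ∉ [-0.8, 0.6) ⇒ out
candidate 2: (m,n)=(4,7) → π∥ = 4+7·λ ≈ 15.3262, π⊥ = 4+7·λ' ≈ -0.3262 ∈ [-0.8, 0.6) ⇒ IN Λ
candidate 3: (m,n)=(-9,-12) → π∥ = -9-12·λ ≈ -28.4164, π⊥ = -9-12·λ' ≈ -1.5836 ∉ [-0.8, 0.6) ⇒ out
candidate 4: (m,n)=(1,2) → π∥ = 1+2·λ ≈ 4.2361, π⊥ = 1+2·λ' ≈ -0.2361 ∈ [-0.8, 0.6) ⇒ IN Λ
candidate 5: (m,n)=(-12,-17) → π∥ = -12-17·λ ≈ -39.5066, π⊥ = -12-17·λ' ≈ -1.4934 ∉ [-0.8, 0.6) ⇒ out
candidate 6: (m,n)=(11,16) → π∥ = 11+16·λ ≈ 36.8885, π⊥ = 11+16·λ' ≈ 1.1115 ∉ [-0.8, 0.6) ⇒ out
candidate 7: (m,n)=(-3,-4) → π∥ = -3-4·λ ≈ -9.4721, π⊥ = -3-4·λ' ≈ -0.5279 ∈ [-0.8, 0.6) ⇒ IN Λ
candidate 8: (m,n)=(-6,-9) → π∥ = -6-9·λ ≈ -20.5623, π⊥ = -6-9·λ' ≈ -0.4377 ∈ [-0.8, 0.6) ⇒ IN Λ

2, 4, 7, 8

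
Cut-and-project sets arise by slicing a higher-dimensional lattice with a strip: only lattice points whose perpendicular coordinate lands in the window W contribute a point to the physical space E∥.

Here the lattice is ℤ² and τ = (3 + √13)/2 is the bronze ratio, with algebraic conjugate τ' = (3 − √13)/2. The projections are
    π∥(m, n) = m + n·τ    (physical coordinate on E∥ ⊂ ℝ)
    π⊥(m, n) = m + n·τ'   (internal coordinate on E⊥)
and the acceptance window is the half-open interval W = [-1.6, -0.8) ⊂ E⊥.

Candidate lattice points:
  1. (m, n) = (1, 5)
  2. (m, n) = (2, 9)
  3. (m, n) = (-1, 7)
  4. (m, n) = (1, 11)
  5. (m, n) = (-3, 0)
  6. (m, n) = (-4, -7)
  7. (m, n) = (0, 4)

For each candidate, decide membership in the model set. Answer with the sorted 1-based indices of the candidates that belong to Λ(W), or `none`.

τ' = (3−√13)/2 ≈ -0.302776.
[1] lift (1,5): star map gives -0.513878; window check -1.6 ≤ -0.513878 < -0.8 is false → out
[2] lift (2,9): star map gives -0.724981; window check -1.6 ≤ -0.724981 < -0.8 is false → out
[3] lift (-1,7): star map gives -3.119429; window check -1.6 ≤ -3.119429 < -0.8 is false → out
[4] lift (1,11): star map gives -2.330532; window check -1.6 ≤ -2.330532 < -0.8 is false → out
[5] lift (-3,0): star map gives -3.000000; window check -1.6 ≤ -3.000000 < -0.8 is false → out
[6] lift (-4,-7): star map gives -1.880571; window check -1.6 ≤ -1.880571 < -0.8 is false → out
[7] lift (0,4): star map gives -1.211103; window check -1.6 ≤ -1.211103 < -0.8 is true → IN Λ

7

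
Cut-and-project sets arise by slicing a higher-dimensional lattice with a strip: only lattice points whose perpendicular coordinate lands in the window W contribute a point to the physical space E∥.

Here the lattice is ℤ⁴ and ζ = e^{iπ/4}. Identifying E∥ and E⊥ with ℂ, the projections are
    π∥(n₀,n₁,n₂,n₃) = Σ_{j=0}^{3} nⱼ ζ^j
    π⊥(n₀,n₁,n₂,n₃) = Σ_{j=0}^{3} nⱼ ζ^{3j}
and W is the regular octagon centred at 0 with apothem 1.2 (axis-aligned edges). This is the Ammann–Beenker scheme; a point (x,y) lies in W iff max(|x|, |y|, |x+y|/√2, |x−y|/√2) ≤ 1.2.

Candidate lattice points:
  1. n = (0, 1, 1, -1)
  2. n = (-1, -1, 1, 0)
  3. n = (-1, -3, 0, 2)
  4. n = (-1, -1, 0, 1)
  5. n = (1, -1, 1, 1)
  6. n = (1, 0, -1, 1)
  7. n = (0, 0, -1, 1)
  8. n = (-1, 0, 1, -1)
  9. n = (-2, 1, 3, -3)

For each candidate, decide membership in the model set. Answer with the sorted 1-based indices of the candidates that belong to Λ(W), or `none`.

π⊥(n) = n₀ + n₁ζ³ + n₂ζ⁶ + n₃ζ⁹ where ζ = e^{iπ/4}.
candidate 1: n = (0, 1, 1, -1) → π⊥ ≈ (-1.4142, -1.0000); max(|x|,|y|,|x±y|/√2) = 1.7071 > 1.2 ⇒ ∉ W
candidate 2: n = (-1, -1, 1, 0) → π⊥ ≈ (-0.2929, -1.7071); max(|x|,|y|,|x±y|/√2) = 1.7071 > 1.2 ⇒ ∉ W
candidate 3: n = (-1, -3, 0, 2) → π⊥ ≈ (+2.5355, -0.7071); max(|x|,|y|,|x±y|/√2) = 2.5355 > 1.2 ⇒ ∉ W
candidate 4: n = (-1, -1, 0, 1) → π⊥ ≈ (+0.4142, +0.0000); max(|x|,|y|,|x±y|/√2) = 0.4142 ≤ 1.2 ⇒ ∈ W
candidate 5: n = (1, -1, 1, 1) → π⊥ ≈ (+2.4142, -1.0000); max(|x|,|y|,|x±y|/√2) = 2.4142 > 1.2 ⇒ ∉ W
candidate 6: n = (1, 0, -1, 1) → π⊥ ≈ (+1.7071, +1.7071); max(|x|,|y|,|x±y|/√2) = 2.4142 > 1.2 ⇒ ∉ W
candidate 7: n = (0, 0, -1, 1) → π⊥ ≈ (+0.7071, +1.7071); max(|x|,|y|,|x±y|/√2) = 1.7071 > 1.2 ⇒ ∉ W
candidate 8: n = (-1, 0, 1, -1) → π⊥ ≈ (-1.7071, -1.7071); max(|x|,|y|,|x±y|/√2) = 2.4142 > 1.2 ⇒ ∉ W
candidate 9: n = (-2, 1, 3, -3) → π⊥ ≈ (-4.8284, -4.4142); max(|x|,|y|,|x±y|/√2) = 6.5355 > 1.2 ⇒ ∉ W

4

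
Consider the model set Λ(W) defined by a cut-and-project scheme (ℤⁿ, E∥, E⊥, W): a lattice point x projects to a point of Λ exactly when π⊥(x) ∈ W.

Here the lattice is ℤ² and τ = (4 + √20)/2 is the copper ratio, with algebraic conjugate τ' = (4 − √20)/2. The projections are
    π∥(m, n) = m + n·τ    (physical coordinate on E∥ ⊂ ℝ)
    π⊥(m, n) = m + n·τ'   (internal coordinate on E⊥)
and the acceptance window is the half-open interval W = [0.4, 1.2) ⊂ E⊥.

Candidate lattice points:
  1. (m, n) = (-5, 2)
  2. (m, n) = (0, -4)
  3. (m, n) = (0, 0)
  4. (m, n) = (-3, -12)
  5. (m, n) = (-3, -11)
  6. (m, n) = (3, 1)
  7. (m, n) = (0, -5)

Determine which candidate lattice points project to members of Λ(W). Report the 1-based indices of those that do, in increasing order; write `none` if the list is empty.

τ' = (4−√20)/2 ≈ -0.23607.
#1 (-5,2): internal coord -5 + (2)·τ' = -5.47214; -5.47214 ∉ [0.4, 1.2) → out
#2 (0,-4): internal coord 0 + (-4)·τ' = +0.94427; +0.94427 ∈ [0.4, 1.2) → IN Λ
#3 (0,0): internal coord 0 + (0)·τ' = +0.00000; +0.00000 ∉ [0.4, 1.2) → out
#4 (-3,-12): internal coord -3 + (-12)·τ' = -0.16718; -0.16718 ∉ [0.4, 1.2) → out
#5 (-3,-11): internal coord -3 + (-11)·τ' = -0.40325; -0.40325 ∉ [0.4, 1.2) → out
#6 (3,1): internal coord 3 + (1)·τ' = +2.76393; +2.76393 ∉ [0.4, 1.2) → out
#7 (0,-5): internal coord 0 + (-5)·τ' = +1.18034; +1.18034 ∈ [0.4, 1.2) → IN Λ

2, 7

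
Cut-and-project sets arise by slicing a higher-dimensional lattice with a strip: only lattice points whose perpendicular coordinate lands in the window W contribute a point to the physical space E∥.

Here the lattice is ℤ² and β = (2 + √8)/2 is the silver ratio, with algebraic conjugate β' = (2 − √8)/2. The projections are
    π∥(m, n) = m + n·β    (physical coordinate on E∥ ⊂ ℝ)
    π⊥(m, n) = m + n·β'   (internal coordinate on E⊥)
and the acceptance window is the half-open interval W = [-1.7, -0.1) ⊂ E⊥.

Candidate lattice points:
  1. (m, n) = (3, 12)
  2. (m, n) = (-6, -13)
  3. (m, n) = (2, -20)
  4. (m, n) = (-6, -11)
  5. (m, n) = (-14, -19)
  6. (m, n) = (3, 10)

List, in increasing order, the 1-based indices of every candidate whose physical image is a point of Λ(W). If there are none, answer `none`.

Numerically β ≈ 2.4142 and β' = −1/β ≈ -0.4142.
#1 (3,12): internal coord 3 + (12)·β' = -1.9706; -1.9706 ∉ [-1.7, -0.1) → out
#2 (-6,-13): internal coord -6 + (-13)·β' = -0.6152; -0.6152 ∈ [-1.7, -0.1) → IN Λ
#3 (2,-20): internal coord 2 + (-20)·β' = +10.2843; +10.2843 ∉ [-1.7, -0.1) → out
#4 (-6,-11): internal coord -6 + (-11)·β' = -1.4437; -1.4437 ∈ [-1.7, -0.1) → IN Λ
#5 (-14,-19): internal coord -14 + (-19)·β' = -6.1299; -6.1299 ∉ [-1.7, -0.1) → out
#6 (3,10): internal coord 3 + (10)·β' = -1.1421; -1.1421 ∈ [-1.7, -0.1) → IN Λ

2, 4, 6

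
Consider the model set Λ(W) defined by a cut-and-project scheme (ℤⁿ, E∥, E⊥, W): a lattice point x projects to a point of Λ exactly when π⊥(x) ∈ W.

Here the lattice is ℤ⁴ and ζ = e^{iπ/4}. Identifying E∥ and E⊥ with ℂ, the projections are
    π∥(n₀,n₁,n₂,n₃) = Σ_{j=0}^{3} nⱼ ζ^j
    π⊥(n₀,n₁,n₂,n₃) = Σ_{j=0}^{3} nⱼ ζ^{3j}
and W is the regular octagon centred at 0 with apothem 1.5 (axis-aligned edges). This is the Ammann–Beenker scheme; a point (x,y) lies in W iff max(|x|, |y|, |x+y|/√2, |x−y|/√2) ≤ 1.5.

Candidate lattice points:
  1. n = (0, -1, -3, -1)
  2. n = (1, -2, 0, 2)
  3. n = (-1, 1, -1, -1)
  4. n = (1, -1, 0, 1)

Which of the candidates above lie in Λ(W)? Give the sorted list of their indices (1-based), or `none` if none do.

π⊥(n) = n₀ + n₁ζ³ + n₂ζ⁶ + n₃ζ⁹ where ζ = e^{iπ/4}.
candidate 1: n = (0, -1, -3, -1) → π⊥ ≈ (+0.000000, +1.585786); max(|x|,|y|,|x±y|/√2) = 1.585786 > 1.5 ⇒ ∉ W
candidate 2: n = (1, -2, 0, 2) → π⊥ ≈ (+3.828427, +0.000000); max(|x|,|y|,|x±y|/√2) = 3.828427 > 1.5 ⇒ ∉ W
candidate 3: n = (-1, 1, -1, -1) → π⊥ ≈ (-2.414214, +1.000000); max(|x|,|y|,|x±y|/√2) = 2.414214 > 1.5 ⇒ ∉ W
candidate 4: n = (1, -1, 0, 1) → π⊥ ≈ (+2.414214, +0.000000); max(|x|,|y|,|x±y|/√2) = 2.414214 > 1.5 ⇒ ∉ W

none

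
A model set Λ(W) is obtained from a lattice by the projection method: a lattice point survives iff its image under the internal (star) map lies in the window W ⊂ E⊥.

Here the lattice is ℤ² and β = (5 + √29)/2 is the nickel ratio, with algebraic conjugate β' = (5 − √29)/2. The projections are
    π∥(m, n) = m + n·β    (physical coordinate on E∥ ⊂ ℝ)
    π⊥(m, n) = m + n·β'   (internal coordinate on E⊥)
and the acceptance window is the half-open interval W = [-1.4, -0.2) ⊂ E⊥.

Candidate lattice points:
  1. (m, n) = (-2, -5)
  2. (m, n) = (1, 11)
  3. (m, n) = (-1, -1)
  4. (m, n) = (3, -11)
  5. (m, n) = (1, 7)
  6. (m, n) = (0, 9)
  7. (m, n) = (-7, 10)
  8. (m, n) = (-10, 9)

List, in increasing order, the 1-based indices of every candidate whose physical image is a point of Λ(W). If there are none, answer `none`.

β' = (5−√29)/2 ≈ -0.19258.
#1 (-2,-5): internal coord -2 + (-5)·β' = -1.03709; -1.03709 ∈ [-1.4, -0.2) → IN Λ
#2 (1,11): internal coord 1 + (11)·β' = -1.11841; -1.11841 ∈ [-1.4, -0.2) → IN Λ
#3 (-1,-1): internal coord -1 + (-1)·β' = -0.80742; -0.80742 ∈ [-1.4, -0.2) → IN Λ
#4 (3,-11): internal coord 3 + (-11)·β' = +5.11841; +5.11841 ∉ [-1.4, -0.2) → out
#5 (1,7): internal coord 1 + (7)·β' = -0.34808; -0.34808 ∈ [-1.4, -0.2) → IN Λ
#6 (0,9): internal coord 0 + (9)·β' = -1.73324; -1.73324 ∉ [-1.4, -0.2) → out
#7 (-7,10): internal coord -7 + (10)·β' = -8.92582; -8.92582 ∉ [-1.4, -0.2) → out
#8 (-10,9): internal coord -10 + (9)·β' = -11.73324; -11.73324 ∉ [-1.4, -0.2) → out

1, 2, 3, 5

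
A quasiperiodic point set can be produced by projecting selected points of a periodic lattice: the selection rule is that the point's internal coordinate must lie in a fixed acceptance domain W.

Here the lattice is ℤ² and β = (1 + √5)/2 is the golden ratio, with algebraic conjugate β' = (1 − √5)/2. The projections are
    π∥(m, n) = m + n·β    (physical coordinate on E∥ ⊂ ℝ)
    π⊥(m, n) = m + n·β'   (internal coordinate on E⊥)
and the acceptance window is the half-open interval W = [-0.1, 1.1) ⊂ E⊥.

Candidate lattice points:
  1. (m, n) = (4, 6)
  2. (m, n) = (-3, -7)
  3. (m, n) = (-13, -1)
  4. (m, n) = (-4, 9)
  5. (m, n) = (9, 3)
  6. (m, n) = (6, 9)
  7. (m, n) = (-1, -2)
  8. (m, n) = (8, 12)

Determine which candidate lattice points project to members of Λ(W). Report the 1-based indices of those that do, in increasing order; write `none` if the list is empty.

1, 6, 7, 8

Numerically β ≈ 1.61803 and β' = −1/β ≈ -0.61803.
#1 (4,6): internal coord 4 + (6)·β' = +0.29180; +0.29180 ∈ [-0.1, 1.1) → IN Λ
#2 (-3,-7): internal coord -3 + (-7)·β' = +1.32624; +1.32624 ∉ [-0.1, 1.1) → out
#3 (-13,-1): internal coord -13 + (-1)·β' = -12.38197; -12.38197 ∉ [-0.1, 1.1) → out
#4 (-4,9): internal coord -4 + (9)·β' = -9.56231; -9.56231 ∉ [-0.1, 1.1) → out
#5 (9,3): internal coord 9 + (3)·β' = +7.14590; +7.14590 ∉ [-0.1, 1.1) → out
#6 (6,9): internal coord 6 + (9)·β' = +0.43769; +0.43769 ∈ [-0.1, 1.1) → IN Λ
#7 (-1,-2): internal coord -1 + (-2)·β' = +0.23607; +0.23607 ∈ [-0.1, 1.1) → IN Λ
#8 (8,12): internal coord 8 + (12)·β' = +0.58359; +0.58359 ∈ [-0.1, 1.1) → IN Λ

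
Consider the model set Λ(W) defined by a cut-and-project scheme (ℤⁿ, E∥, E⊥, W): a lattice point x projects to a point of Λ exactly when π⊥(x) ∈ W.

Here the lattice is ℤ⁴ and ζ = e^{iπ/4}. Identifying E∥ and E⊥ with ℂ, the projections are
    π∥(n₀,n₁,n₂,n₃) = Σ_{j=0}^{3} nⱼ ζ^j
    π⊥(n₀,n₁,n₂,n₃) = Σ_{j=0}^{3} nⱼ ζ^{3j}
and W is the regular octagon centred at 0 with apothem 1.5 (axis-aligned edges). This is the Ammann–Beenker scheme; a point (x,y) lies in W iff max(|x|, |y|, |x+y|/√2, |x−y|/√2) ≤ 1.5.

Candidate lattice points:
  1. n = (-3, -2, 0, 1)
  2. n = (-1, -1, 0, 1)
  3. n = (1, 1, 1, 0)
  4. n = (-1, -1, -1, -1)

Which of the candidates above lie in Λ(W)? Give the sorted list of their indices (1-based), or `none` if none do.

With ζ = e^{iπ/4} the internal vectors are ζ^0,ζ^3,ζ^6,ζ^9.
candidate 1: n = (-3, -2, 0, 1) → π⊥ ≈ (-0.87868, -0.70711); max(|x|,|y|,|x±y|/√2) = 1.12132 ≤ 1.5 ⇒ ∈ W
candidate 2: n = (-1, -1, 0, 1) → π⊥ ≈ (+0.41421, +0.00000); max(|x|,|y|,|x±y|/√2) = 0.41421 ≤ 1.5 ⇒ ∈ W
candidate 3: n = (1, 1, 1, 0) → π⊥ ≈ (+0.29289, -0.29289); max(|x|,|y|,|x±y|/√2) = 0.41421 ≤ 1.5 ⇒ ∈ W
candidate 4: n = (-1, -1, -1, -1) → π⊥ ≈ (-1.00000, -0.41421); max(|x|,|y|,|x±y|/√2) = 1.00000 ≤ 1.5 ⇒ ∈ W

1, 2, 3, 4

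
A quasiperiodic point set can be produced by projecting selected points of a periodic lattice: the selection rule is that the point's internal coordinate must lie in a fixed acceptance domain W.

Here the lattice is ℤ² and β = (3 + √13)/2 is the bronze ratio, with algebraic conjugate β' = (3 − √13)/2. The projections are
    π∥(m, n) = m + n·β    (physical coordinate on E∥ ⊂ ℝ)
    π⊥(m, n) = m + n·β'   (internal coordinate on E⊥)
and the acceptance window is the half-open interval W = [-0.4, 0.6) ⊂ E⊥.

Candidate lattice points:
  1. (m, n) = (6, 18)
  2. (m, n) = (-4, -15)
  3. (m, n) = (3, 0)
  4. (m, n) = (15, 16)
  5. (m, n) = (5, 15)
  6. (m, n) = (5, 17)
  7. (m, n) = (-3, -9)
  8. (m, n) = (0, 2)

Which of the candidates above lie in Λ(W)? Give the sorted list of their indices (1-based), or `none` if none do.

1, 2, 5, 6, 7

β' = (3−√13)/2 ≈ -0.3028.
candidate 1: (m,n)=(6,18) → π∥ = 6+18·β ≈ 65.4500, π⊥ = 6+18·β' ≈ 0.5500 ∈ [-0.4, 0.6) ⇒ IN Λ
candidate 2: (m,n)=(-4,-15) → π∥ = -4-15·β ≈ -53.5416, π⊥ = -4-15·β' ≈ 0.5416 ∈ [-0.4, 0.6) ⇒ IN Λ
candidate 3: (m,n)=(3,0) → π∥ = 3+0·β ≈ 3.0000, π⊥ = 3+0·β' ≈ 3.0000 ∉ [-0.4, 0.6) ⇒ out
candidate 4: (m,n)=(15,16) → π∥ = 15+16·β ≈ 67.8444, π⊥ = 15+16·β' ≈ 10.1556 ∉ [-0.4, 0.6) ⇒ out
candidate 5: (m,n)=(5,15) → π∥ = 5+15·β ≈ 54.5416, π⊥ = 5+15·β' ≈ 0.4584 ∈ [-0.4, 0.6) ⇒ IN Λ
candidate 6: (m,n)=(5,17) → π∥ = 5+17·β ≈ 61.1472, π⊥ = 5+17·β' ≈ -0.1472 ∈ [-0.4, 0.6) ⇒ IN Λ
candidate 7: (m,n)=(-3,-9) → π∥ = -3-9·β ≈ -32.7250, π⊥ = -3-9·β' ≈ -0.2750 ∈ [-0.4, 0.6) ⇒ IN Λ
candidate 8: (m,n)=(0,2) → π∥ = 0+2·β ≈ 6.6056, π⊥ = 0+2·β' ≈ -0.6056 ∉ [-0.4, 0.6) ⇒ out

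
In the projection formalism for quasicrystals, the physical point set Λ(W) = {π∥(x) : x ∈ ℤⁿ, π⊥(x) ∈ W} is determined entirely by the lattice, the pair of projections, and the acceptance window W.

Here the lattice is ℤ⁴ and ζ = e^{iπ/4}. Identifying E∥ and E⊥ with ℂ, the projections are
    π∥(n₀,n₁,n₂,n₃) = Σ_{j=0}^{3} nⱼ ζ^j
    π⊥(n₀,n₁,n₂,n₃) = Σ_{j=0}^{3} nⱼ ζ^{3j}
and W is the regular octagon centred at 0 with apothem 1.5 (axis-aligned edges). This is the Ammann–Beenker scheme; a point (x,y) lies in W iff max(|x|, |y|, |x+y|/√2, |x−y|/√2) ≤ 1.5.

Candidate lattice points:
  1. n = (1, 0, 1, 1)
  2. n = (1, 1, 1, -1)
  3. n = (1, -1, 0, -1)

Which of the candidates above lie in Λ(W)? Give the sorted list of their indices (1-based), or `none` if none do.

Internal map: ζ^{3j} for j=0..3 gives (1,0), (−√2/2,√2/2), (0,−1), (√2/2,√2/2).
candidate 1: n = (1, 0, 1, 1) → π⊥ ≈ (+1.7071, -0.2929); max(|x|,|y|,|x±y|/√2) = 1.7071 > 1.5 ⇒ ∉ W
candidate 2: n = (1, 1, 1, -1) → π⊥ ≈ (-0.4142, -1.0000); max(|x|,|y|,|x±y|/√2) = 1.0000 ≤ 1.5 ⇒ ∈ W
candidate 3: n = (1, -1, 0, -1) → π⊥ ≈ (+1.0000, -1.4142); max(|x|,|y|,|x±y|/√2) = 1.7071 > 1.5 ⇒ ∉ W

2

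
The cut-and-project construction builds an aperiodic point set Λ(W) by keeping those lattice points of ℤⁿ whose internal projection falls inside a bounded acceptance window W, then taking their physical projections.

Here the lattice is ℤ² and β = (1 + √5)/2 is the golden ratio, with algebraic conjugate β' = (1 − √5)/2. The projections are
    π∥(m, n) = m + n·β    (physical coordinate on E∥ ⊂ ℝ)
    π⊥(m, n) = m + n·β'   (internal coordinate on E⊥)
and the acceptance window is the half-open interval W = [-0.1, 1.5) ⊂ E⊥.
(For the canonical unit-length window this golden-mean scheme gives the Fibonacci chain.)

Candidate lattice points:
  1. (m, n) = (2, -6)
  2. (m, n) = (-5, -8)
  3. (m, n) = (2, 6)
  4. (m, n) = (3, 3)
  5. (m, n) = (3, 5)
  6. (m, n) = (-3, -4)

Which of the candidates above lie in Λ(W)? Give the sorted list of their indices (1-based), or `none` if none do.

2, 4, 5

Numerically β ≈ 1.6180 and β' = −1/β ≈ -0.6180.
#1 (2,-6): internal coord 2 + (-6)·β' = +5.7082; +5.7082 ∉ [-0.1, 1.5) → out
#2 (-5,-8): internal coord -5 + (-8)·β' = -0.0557; -0.0557 ∈ [-0.1, 1.5) → IN Λ
#3 (2,6): internal coord 2 + (6)·β' = -1.7082; -1.7082 ∉ [-0.1, 1.5) → out
#4 (3,3): internal coord 3 + (3)·β' = +1.1459; +1.1459 ∈ [-0.1, 1.5) → IN Λ
#5 (3,5): internal coord 3 + (5)·β' = -0.0902; -0.0902 ∈ [-0.1, 1.5) → IN Λ
#6 (-3,-4): internal coord -3 + (-4)·β' = -0.5279; -0.5279 ∉ [-0.1, 1.5) → out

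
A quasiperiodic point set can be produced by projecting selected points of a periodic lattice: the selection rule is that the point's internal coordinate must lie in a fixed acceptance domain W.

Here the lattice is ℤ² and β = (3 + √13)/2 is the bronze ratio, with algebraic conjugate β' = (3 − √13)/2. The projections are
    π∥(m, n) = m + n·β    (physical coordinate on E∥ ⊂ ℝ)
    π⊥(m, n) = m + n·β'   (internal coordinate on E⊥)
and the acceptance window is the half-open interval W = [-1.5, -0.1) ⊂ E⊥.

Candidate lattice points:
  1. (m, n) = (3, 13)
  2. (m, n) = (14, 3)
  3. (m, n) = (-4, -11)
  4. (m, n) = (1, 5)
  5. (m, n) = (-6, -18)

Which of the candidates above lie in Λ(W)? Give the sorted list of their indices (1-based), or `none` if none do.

1, 3, 4, 5

Compute β' = (3−√13)/2 = -0.30278, so π⊥(m,n) = m -0.30278·n.
#1 (3,13): internal coord 3 + (13)·β' = -0.93608; -0.93608 ∈ [-1.5, -0.1) → IN Λ
#2 (14,3): internal coord 14 + (3)·β' = +13.09167; +13.09167 ∉ [-1.5, -0.1) → out
#3 (-4,-11): internal coord -4 + (-11)·β' = -0.66947; -0.66947 ∈ [-1.5, -0.1) → IN Λ
#4 (1,5): internal coord 1 + (5)·β' = -0.51388; -0.51388 ∈ [-1.5, -0.1) → IN Λ
#5 (-6,-18): internal coord -6 + (-18)·β' = -0.55004; -0.55004 ∈ [-1.5, -0.1) → IN Λ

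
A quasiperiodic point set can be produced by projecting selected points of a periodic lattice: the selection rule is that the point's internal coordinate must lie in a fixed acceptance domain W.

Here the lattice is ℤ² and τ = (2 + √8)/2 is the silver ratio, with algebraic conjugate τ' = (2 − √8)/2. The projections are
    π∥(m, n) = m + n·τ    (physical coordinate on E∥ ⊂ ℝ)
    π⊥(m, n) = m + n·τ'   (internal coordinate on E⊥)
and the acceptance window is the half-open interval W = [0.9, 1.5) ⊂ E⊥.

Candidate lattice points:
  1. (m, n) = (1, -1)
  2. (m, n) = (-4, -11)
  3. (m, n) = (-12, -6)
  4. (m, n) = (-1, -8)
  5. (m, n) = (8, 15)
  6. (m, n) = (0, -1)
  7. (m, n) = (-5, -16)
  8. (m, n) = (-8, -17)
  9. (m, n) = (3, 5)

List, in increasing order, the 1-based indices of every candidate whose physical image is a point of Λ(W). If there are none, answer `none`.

τ' = (2−√8)/2 ≈ -0.41421.
#1 (1,-1): internal coord 1 + (-1)·τ' = +1.41421; +1.41421 ∈ [0.9, 1.5) → IN Λ
#2 (-4,-11): internal coord -4 + (-11)·τ' = +0.55635; +0.55635 ∉ [0.9, 1.5) → out
#3 (-12,-6): internal coord -12 + (-6)·τ' = -9.51472; -9.51472 ∉ [0.9, 1.5) → out
#4 (-1,-8): internal coord -1 + (-8)·τ' = +2.31371; +2.31371 ∉ [0.9, 1.5) → out
#5 (8,15): internal coord 8 + (15)·τ' = +1.78680; +1.78680 ∉ [0.9, 1.5) → out
#6 (0,-1): internal coord 0 + (-1)·τ' = +0.41421; +0.41421 ∉ [0.9, 1.5) → out
#7 (-5,-16): internal coord -5 + (-16)·τ' = +1.62742; +1.62742 ∉ [0.9, 1.5) → out
#8 (-8,-17): internal coord -8 + (-17)·τ' = -0.95837; -0.95837 ∉ [0.9, 1.5) → out
#9 (3,5): internal coord 3 + (5)·τ' = +0.92893; +0.92893 ∈ [0.9, 1.5) → IN Λ

1, 9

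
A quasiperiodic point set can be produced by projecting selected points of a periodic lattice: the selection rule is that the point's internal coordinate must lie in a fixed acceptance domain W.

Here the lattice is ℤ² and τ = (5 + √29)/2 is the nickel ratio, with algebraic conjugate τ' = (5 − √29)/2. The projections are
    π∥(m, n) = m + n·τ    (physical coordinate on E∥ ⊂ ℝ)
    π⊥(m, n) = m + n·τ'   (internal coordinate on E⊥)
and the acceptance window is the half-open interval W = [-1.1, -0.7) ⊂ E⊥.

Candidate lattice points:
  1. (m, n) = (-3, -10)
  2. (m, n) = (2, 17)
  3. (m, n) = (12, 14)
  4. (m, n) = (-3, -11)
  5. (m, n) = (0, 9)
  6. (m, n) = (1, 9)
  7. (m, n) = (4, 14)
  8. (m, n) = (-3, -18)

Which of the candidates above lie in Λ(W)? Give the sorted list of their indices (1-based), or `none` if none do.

1, 4, 6

Numerically τ ≈ 5.1926 and τ' = −1/τ ≈ -0.1926.
[1] lift (-3,-10): star map gives -1.0742; window check -1.1 ≤ -1.0742 < -0.7 is true → IN Λ
[2] lift (2,17): star map gives -1.2739; window check -1.1 ≤ -1.2739 < -0.7 is false → out
[3] lift (12,14): star map gives 9.3038; window check -1.1 ≤ 9.3038 < -0.7 is false → out
[4] lift (-3,-11): star map gives -0.8816; window check -1.1 ≤ -0.8816 < -0.7 is true → IN Λ
[5] lift (0,9): star map gives -1.7332; window check -1.1 ≤ -1.7332 < -0.7 is false → out
[6] lift (1,9): star map gives -0.7332; window check -1.1 ≤ -0.7332 < -0.7 is true → IN Λ
[7] lift (4,14): star map gives 1.3038; window check -1.1 ≤ 1.3038 < -0.7 is false → out
[8] lift (-3,-18): star map gives 0.4665; window check -1.1 ≤ 0.4665 < -0.7 is false → out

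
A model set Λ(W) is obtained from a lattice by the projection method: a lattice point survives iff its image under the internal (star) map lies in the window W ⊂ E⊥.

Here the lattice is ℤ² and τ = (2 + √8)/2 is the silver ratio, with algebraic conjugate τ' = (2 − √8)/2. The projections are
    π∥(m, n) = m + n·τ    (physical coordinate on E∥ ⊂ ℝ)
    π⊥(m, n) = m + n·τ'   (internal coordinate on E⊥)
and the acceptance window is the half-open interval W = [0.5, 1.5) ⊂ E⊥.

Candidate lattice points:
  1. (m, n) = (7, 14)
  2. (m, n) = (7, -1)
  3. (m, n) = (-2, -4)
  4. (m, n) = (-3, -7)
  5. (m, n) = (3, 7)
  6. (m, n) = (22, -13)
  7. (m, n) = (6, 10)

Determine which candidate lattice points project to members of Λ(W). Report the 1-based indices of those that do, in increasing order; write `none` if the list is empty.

1

Numerically τ ≈ 2.414214 and τ' = −1/τ ≈ -0.414214.
[1] lift (7,14): star map gives 1.201010; window check 0.5 ≤ 1.201010 < 1.5 is true → IN Λ
[2] lift (7,-1): star map gives 7.414214; window check 0.5 ≤ 7.414214 < 1.5 is false → out
[3] lift (-2,-4): star map gives -0.343146; window check 0.5 ≤ -0.343146 < 1.5 is false → out
[4] lift (-3,-7): star map gives -0.100505; window check 0.5 ≤ -0.100505 < 1.5 is false → out
[5] lift (3,7): star map gives 0.100505; window check 0.5 ≤ 0.100505 < 1.5 is false → out
[6] lift (22,-13): star map gives 27.384776; window check 0.5 ≤ 27.384776 < 1.5 is false → out
[7] lift (6,10): star map gives 1.857864; window check 0.5 ≤ 1.857864 < 1.5 is false → out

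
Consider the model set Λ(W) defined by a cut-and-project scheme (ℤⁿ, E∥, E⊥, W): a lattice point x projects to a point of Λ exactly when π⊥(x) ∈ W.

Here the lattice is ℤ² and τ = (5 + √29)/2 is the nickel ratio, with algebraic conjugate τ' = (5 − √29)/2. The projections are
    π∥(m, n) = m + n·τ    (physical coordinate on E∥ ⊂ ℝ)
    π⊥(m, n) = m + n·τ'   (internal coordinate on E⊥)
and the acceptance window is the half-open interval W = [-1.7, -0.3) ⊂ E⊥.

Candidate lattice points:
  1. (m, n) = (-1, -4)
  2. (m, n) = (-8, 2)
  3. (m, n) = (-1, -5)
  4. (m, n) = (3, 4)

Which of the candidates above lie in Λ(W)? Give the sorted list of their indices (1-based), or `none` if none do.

τ' = (5−√29)/2 ≈ -0.1926.
[1] lift (-1,-4): star map gives -0.2297; window check -1.7 ≤ -0.2297 < -0.3 is false → out
[2] lift (-8,2): star map gives -8.3852; window check -1.7 ≤ -8.3852 < -0.3 is false → out
[3] lift (-1,-5): star map gives -0.0371; window check -1.7 ≤ -0.0371 < -0.3 is false → out
[4] lift (3,4): star map gives 2.2297; window check -1.7 ≤ 2.2297 < -0.3 is false → out

none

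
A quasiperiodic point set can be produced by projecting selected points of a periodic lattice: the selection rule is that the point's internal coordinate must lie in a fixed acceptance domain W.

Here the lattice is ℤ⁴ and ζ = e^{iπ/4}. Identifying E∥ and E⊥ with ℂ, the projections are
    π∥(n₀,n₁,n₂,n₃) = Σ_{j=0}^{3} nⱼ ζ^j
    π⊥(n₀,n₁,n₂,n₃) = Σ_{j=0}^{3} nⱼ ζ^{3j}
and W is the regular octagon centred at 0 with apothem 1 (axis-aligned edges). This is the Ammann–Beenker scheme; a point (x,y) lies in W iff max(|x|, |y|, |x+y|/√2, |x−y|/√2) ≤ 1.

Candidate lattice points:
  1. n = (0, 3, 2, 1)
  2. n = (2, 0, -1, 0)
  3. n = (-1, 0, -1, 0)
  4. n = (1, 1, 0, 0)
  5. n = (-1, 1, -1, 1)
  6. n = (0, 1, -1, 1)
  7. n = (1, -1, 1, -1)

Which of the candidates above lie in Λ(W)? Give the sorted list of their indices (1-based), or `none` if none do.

π⊥(n) = n₀ + n₁ζ³ + n₂ζ⁶ + n₃ζ⁹ where ζ = e^{iπ/4}.
#1 (0, 3, 2, 1): internal (-1.4142, 0.8284); octagon support 1.5858 vs apothem 1 → ∉ W
#2 (2, 0, -1, 0): internal (2.0000, 1.0000); octagon support 2.1213 vs apothem 1 → ∉ W
#3 (-1, 0, -1, 0): internal (-1.0000, 1.0000); octagon support 1.4142 vs apothem 1 → ∉ W
#4 (1, 1, 0, 0): internal (0.2929, 0.7071); octagon support 0.7071 vs apothem 1 → ∈ W
#5 (-1, 1, -1, 1): internal (-1.0000, 2.4142); octagon support 2.4142 vs apothem 1 → ∉ W
#6 (0, 1, -1, 1): internal (0.0000, 2.4142); octagon support 2.4142 vs apothem 1 → ∉ W
#7 (1, -1, 1, -1): internal (1.0000, -2.4142); octagon support 2.4142 vs apothem 1 → ∉ W

4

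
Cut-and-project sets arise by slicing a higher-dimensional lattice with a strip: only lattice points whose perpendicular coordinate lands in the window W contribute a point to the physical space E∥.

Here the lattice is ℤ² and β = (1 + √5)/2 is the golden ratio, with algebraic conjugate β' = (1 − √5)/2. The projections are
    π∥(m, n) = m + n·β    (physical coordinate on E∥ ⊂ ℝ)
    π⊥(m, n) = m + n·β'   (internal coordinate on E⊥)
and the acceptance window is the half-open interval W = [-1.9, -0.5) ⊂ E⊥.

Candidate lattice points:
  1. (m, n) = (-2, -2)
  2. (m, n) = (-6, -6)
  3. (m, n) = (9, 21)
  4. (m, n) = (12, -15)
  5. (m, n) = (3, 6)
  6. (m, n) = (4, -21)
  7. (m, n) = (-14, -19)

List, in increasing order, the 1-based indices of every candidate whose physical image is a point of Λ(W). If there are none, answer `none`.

Compute β' = (1−√5)/2 = -0.61803, so π⊥(m,n) = m -0.61803·n.
candidate 1: (m,n)=(-2,-2) → π∥ = -2-2·β ≈ -5.23607, π⊥ = -2-2·β' ≈ -0.76393 ∈ [-1.9, -0.5) ⇒ IN Λ
candidate 2: (m,n)=(-6,-6) → π∥ = -6-6·β ≈ -15.70820, π⊥ = -6-6·β' ≈ -2.29180 ∉ [-1.9, -0.5) ⇒ out
candidate 3: (m,n)=(9,21) → π∥ = 9+21·β ≈ 42.97871, π⊥ = 9+21·β' ≈ -3.97871 ∉ [-1.9, -0.5) ⇒ out
candidate 4: (m,n)=(12,-15) → π∥ = 12-15·β ≈ -12.27051, π⊥ = 12-15·β' ≈ 21.27051 ∉ [-1.9, -0.5) ⇒ out
candidate 5: (m,n)=(3,6) → π∥ = 3+6·β ≈ 12.70820, π⊥ = 3+6·β' ≈ -0.70820 ∈ [-1.9, -0.5) ⇒ IN Λ
candidate 6: (m,n)=(4,-21) → π∥ = 4-21·β ≈ -29.97871, π⊥ = 4-21·β' ≈ 16.97871 ∉ [-1.9, -0.5) ⇒ out
candidate 7: (m,n)=(-14,-19) → π∥ = -14-19·β ≈ -44.74265, π⊥ = -14-19·β' ≈ -2.25735 ∉ [-1.9, -0.5) ⇒ out

1, 5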